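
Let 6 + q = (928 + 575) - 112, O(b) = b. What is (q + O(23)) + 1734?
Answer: 3142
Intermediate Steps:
q = 1385 (q = -6 + ((928 + 575) - 112) = -6 + (1503 - 112) = -6 + 1391 = 1385)
(q + O(23)) + 1734 = (1385 + 23) + 1734 = 1408 + 1734 = 3142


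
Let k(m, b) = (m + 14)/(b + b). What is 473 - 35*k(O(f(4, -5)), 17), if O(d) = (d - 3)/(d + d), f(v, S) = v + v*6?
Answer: 124611/272 ≈ 458.13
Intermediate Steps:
f(v, S) = 7*v (f(v, S) = v + 6*v = 7*v)
O(d) = (-3 + d)/(2*d) (O(d) = (-3 + d)/((2*d)) = (-3 + d)*(1/(2*d)) = (-3 + d)/(2*d))
k(m, b) = (14 + m)/(2*b) (k(m, b) = (14 + m)/((2*b)) = (14 + m)*(1/(2*b)) = (14 + m)/(2*b))
473 - 35*k(O(f(4, -5)), 17) = 473 - 35*(14 + (-3 + 7*4)/(2*((7*4))))/(2*17) = 473 - 35*(14 + (½)*(-3 + 28)/28)/(2*17) = 473 - 35*(14 + (½)*(1/28)*25)/(2*17) = 473 - 35*(14 + 25/56)/(2*17) = 473 - 35*809/(2*17*56) = 473 - 35*809/1904 = 473 - 4045/272 = 124611/272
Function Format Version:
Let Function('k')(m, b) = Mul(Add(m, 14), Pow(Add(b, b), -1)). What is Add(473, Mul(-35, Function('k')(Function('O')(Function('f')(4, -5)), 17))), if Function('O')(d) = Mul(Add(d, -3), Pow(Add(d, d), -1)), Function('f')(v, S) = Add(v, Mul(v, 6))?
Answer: Rational(124611, 272) ≈ 458.13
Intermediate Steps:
Function('f')(v, S) = Mul(7, v) (Function('f')(v, S) = Add(v, Mul(6, v)) = Mul(7, v))
Function('O')(d) = Mul(Rational(1, 2), Pow(d, -1), Add(-3, d)) (Function('O')(d) = Mul(Add(-3, d), Pow(Mul(2, d), -1)) = Mul(Add(-3, d), Mul(Rational(1, 2), Pow(d, -1))) = Mul(Rational(1, 2), Pow(d, -1), Add(-3, d)))
Function('k')(m, b) = Mul(Rational(1, 2), Pow(b, -1), Add(14, m)) (Function('k')(m, b) = Mul(Add(14, m), Pow(Mul(2, b), -1)) = Mul(Add(14, m), Mul(Rational(1, 2), Pow(b, -1))) = Mul(Rational(1, 2), Pow(b, -1), Add(14, m)))
Add(473, Mul(-35, Function('k')(Function('O')(Function('f')(4, -5)), 17))) = Add(473, Mul(-35, Mul(Rational(1, 2), Pow(17, -1), Add(14, Mul(Rational(1, 2), Pow(Mul(7, 4), -1), Add(-3, Mul(7, 4))))))) = Add(473, Mul(-35, Mul(Rational(1, 2), Rational(1, 17), Add(14, Mul(Rational(1, 2), Pow(28, -1), Add(-3, 28)))))) = Add(473, Mul(-35, Mul(Rational(1, 2), Rational(1, 17), Add(14, Mul(Rational(1, 2), Rational(1, 28), 25))))) = Add(473, Mul(-35, Mul(Rational(1, 2), Rational(1, 17), Add(14, Rational(25, 56))))) = Add(473, Mul(-35, Mul(Rational(1, 2), Rational(1, 17), Rational(809, 56)))) = Add(473, Mul(-35, Rational(809, 1904))) = Add(473, Rational(-4045, 272)) = Rational(124611, 272)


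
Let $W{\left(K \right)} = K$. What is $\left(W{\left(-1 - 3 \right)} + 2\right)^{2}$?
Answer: $4$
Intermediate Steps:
$\left(W{\left(-1 - 3 \right)} + 2\right)^{2} = \left(\left(-1 - 3\right) + 2\right)^{2} = \left(-4 + 2\right)^{2} = \left(-2\right)^{2} = 4$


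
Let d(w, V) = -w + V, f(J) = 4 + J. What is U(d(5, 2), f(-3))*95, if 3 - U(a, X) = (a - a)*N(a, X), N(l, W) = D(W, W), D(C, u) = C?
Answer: 285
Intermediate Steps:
N(l, W) = W
d(w, V) = V - w
U(a, X) = 3 (U(a, X) = 3 - (a - a)*X = 3 - 0*X = 3 - 1*0 = 3 + 0 = 3)
U(d(5, 2), f(-3))*95 = 3*95 = 285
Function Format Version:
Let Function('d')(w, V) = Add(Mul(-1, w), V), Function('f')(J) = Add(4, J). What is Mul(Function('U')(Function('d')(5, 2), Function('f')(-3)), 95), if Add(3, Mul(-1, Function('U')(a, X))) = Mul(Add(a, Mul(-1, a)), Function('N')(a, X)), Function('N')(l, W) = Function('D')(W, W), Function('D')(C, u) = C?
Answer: 285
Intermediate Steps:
Function('N')(l, W) = W
Function('d')(w, V) = Add(V, Mul(-1, w))
Function('U')(a, X) = 3 (Function('U')(a, X) = Add(3, Mul(-1, Mul(Add(a, Mul(-1, a)), X))) = Add(3, Mul(-1, Mul(0, X))) = Add(3, Mul(-1, 0)) = Add(3, 0) = 3)
Mul(Function('U')(Function('d')(5, 2), Function('f')(-3)), 95) = Mul(3, 95) = 285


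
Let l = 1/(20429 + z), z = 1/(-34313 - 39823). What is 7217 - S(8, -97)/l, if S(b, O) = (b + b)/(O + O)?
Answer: 8001878426/898899 ≈ 8901.9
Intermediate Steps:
z = -1/74136 (z = 1/(-74136) = -1/74136 ≈ -1.3489e-5)
S(b, O) = b/O (S(b, O) = (2*b)/((2*O)) = (2*b)*(1/(2*O)) = b/O)
l = 74136/1514524343 (l = 1/(20429 - 1/74136) = 1/(1514524343/74136) = 74136/1514524343 ≈ 4.8950e-5)
7217 - S(8, -97)/l = 7217 - 8/(-97)/74136/1514524343 = 7217 - 8*(-1/97)*1514524343/74136 = 7217 - (-8)*1514524343/(97*74136) = 7217 - 1*(-1514524343/898899) = 7217 + 1514524343/898899 = 8001878426/898899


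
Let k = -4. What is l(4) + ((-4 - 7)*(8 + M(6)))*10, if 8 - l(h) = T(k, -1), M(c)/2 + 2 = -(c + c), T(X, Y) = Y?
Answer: 2209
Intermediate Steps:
M(c) = -4 - 4*c (M(c) = -4 + 2*(-(c + c)) = -4 + 2*(-2*c) = -4 - 4*c)
l(h) = 9 (l(h) = 8 - 1*(-1) = 8 + 1 = 9)
l(4) + ((-4 - 7)*(8 + M(6)))*10 = 9 + ((-4 - 7)*(8 + (-4 - 4*6)))*10 = 9 - 11*(8 + (-4 - 24))*10 = 9 - 11*(8 - 28)*10 = 9 - 11*(-20)*10 = 9 + 220*10 = 9 + 2200 = 2209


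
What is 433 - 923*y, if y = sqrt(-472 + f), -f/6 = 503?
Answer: 433 - 923*I*sqrt(3490) ≈ 433.0 - 54527.0*I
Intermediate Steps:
f = -3018 (f = -6*503 = -3018)
y = I*sqrt(3490) (y = sqrt(-472 - 3018) = sqrt(-3490) = I*sqrt(3490) ≈ 59.076*I)
433 - 923*y = 433 - 923*I*sqrt(3490)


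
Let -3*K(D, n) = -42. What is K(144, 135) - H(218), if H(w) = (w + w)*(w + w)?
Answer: -190082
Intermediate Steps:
K(D, n) = 14 (K(D, n) = -⅓*(-42) = 14)
H(w) = 4*w² (H(w) = (2*w)*(2*w) = 4*w²)
K(144, 135) - H(218) = 14 - 4*218² = 14 - 4*47524 = 14 - 1*190096 = 14 - 190096 = -190082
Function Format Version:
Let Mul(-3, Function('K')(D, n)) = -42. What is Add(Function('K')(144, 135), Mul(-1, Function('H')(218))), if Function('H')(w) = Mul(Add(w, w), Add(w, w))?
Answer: -190082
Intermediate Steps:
Function('K')(D, n) = 14 (Function('K')(D, n) = Mul(Rational(-1, 3), -42) = 14)
Function('H')(w) = Mul(4, Pow(w, 2)) (Function('H')(w) = Mul(Mul(2, w), Mul(2, w)) = Mul(4, Pow(w, 2)))
Add(Function('K')(144, 135), Mul(-1, Function('H')(218))) = Add(14, Mul(-1, Mul(4, Pow(218, 2)))) = Add(14, Mul(-1, Mul(4, 47524))) = Add(14, Mul(-1, 190096)) = Add(14, -190096) = -190082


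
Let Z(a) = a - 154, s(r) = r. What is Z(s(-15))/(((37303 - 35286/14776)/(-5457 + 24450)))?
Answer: -23714127996/275576921 ≈ -86.053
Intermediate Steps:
Z(a) = -154 + a
Z(s(-15))/(((37303 - 35286/14776)/(-5457 + 24450))) = (-154 - 15)/(((37303 - 35286/14776)/(-5457 + 24450))) = -169*18993/(37303 - 35286*1/14776) = -169*18993/(37303 - 17643/7388) = -169/((275576921/7388)*(1/18993)) = -169/275576921/140320284 = -169*140320284/275576921 = -23714127996/275576921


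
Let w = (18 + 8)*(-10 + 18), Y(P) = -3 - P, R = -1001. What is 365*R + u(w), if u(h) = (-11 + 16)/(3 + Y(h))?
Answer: -75995925/208 ≈ -3.6537e+5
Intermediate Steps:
w = 208 (w = 26*8 = 208)
u(h) = -5/h (u(h) = (-11 + 16)/(3 + (-3 - h)) = 5/((-h)) = 5*(-1/h) = -5/h)
365*R + u(w) = 365*(-1001) - 5/208 = -365365 - 5*1/208 = -365365 - 5/208 = -75995925/208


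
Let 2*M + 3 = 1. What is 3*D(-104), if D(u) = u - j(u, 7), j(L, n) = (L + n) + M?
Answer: -18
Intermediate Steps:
M = -1 (M = -3/2 + (½)*1 = -3/2 + ½ = -1)
j(L, n) = -1 + L + n (j(L, n) = (L + n) - 1 = -1 + L + n)
D(u) = -6 (D(u) = u - (-1 + u + 7) = u - (6 + u) = u + (-6 - u) = -6)
3*D(-104) = 3*(-6) = -18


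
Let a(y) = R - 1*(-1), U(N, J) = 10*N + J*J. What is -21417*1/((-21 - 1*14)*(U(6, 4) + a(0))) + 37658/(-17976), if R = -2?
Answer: 6812851/1123500 ≈ 6.0639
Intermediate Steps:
U(N, J) = J² + 10*N (U(N, J) = 10*N + J² = J² + 10*N)
a(y) = -1 (a(y) = -2 - 1*(-1) = -2 + 1 = -1)
-21417*1/((-21 - 1*14)*(U(6, 4) + a(0))) + 37658/(-17976) = -21417*1/((-21 - 1*14)*((4² + 10*6) - 1)) + 37658/(-17976) = -21417*1/((-21 - 14)*((16 + 60) - 1)) + 37658*(-1/17976) = -21417*(-1/(35*(76 - 1))) - 18829/8988 = -21417/(75*(-35)) - 18829/8988 = -21417/(-2625) - 18829/8988 = -21417*(-1/2625) - 18829/8988 = 7139/875 - 18829/8988 = 6812851/1123500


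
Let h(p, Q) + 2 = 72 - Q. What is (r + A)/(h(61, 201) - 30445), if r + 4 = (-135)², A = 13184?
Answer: -31405/30576 ≈ -1.0271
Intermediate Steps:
h(p, Q) = 70 - Q (h(p, Q) = -2 + (72 - Q) = 70 - Q)
r = 18221 (r = -4 + (-135)² = -4 + 18225 = 18221)
(r + A)/(h(61, 201) - 30445) = (18221 + 13184)/((70 - 1*201) - 30445) = 31405/((70 - 201) - 30445) = 31405/(-131 - 30445) = 31405/(-30576) = 31405*(-1/30576) = -31405/30576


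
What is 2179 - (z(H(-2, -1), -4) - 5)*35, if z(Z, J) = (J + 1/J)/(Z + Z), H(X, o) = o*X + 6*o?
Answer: 74733/32 ≈ 2335.4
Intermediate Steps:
H(X, o) = 6*o + X*o (H(X, o) = X*o + 6*o = 6*o + X*o)
z(Z, J) = (J + 1/J)/(2*Z) (z(Z, J) = (J + 1/J)/((2*Z)) = (J + 1/J)*(1/(2*Z)) = (J + 1/J)/(2*Z))
2179 - (z(H(-2, -1), -4) - 5)*35 = 2179 - ((½)*(1 + (-4)²)/(-4*(-(6 - 2))) - 5)*35 = 2179 - ((½)*(-¼)*(1 + 16)/(-1*4) - 5)*35 = 2179 - ((½)*(-¼)*17/(-4) - 5)*35 = 2179 - ((½)*(-¼)*(-¼)*17 - 5)*35 = 2179 - (17/32 - 5)*35 = 2179 - (-143)*35/32 = 2179 - 1*(-5005/32) = 2179 + 5005/32 = 74733/32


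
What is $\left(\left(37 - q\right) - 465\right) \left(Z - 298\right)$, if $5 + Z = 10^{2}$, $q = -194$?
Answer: $47502$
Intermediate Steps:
$Z = 95$ ($Z = -5 + 10^{2} = -5 + 100 = 95$)
$\left(\left(37 - q\right) - 465\right) \left(Z - 298\right) = \left(\left(37 - -194\right) - 465\right) \left(95 - 298\right) = \left(\left(37 + 194\right) - 465\right) \left(-203\right) = \left(231 - 465\right) \left(-203\right) = \left(-234\right) \left(-203\right) = 47502$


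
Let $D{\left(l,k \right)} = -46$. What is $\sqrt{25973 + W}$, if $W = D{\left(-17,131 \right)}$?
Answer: $\sqrt{25927} \approx 161.02$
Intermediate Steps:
$W = -46$
$\sqrt{25973 + W} = \sqrt{25973 - 46} = \sqrt{25927}$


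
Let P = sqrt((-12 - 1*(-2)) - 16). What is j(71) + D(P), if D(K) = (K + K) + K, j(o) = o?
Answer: 71 + 3*I*sqrt(26) ≈ 71.0 + 15.297*I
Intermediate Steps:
P = I*sqrt(26) (P = sqrt((-12 + 2) - 16) = sqrt(-10 - 16) = sqrt(-26) = I*sqrt(26) ≈ 5.099*I)
D(K) = 3*K (D(K) = 2*K + K = 3*K)
j(71) + D(P) = 71 + 3*(I*sqrt(26)) = 71 + 3*I*sqrt(26)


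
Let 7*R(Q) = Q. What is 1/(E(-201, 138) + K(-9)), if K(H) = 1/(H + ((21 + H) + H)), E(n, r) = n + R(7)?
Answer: -6/1201 ≈ -0.0049958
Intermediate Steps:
R(Q) = Q/7
E(n, r) = 1 + n (E(n, r) = n + (⅐)*7 = n + 1 = 1 + n)
K(H) = 1/(21 + 3*H) (K(H) = 1/(H + (21 + 2*H)) = 1/(21 + 3*H))
1/(E(-201, 138) + K(-9)) = 1/((1 - 201) + 1/(3*(7 - 9))) = 1/(-200 + (⅓)/(-2)) = 1/(-200 + (⅓)*(-½)) = 1/(-200 - ⅙) = 1/(-1201/6) = -6/1201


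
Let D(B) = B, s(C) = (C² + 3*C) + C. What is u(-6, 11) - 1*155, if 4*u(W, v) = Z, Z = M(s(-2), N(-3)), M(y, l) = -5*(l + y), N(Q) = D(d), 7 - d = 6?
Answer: -605/4 ≈ -151.25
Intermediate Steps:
s(C) = C² + 4*C
d = 1 (d = 7 - 1*6 = 7 - 6 = 1)
N(Q) = 1
M(y, l) = -5*l - 5*y
Z = 15 (Z = -5*1 - (-10)*(4 - 2) = -5 - (-10)*2 = -5 - 5*(-4) = -5 + 20 = 15)
u(W, v) = 15/4 (u(W, v) = (¼)*15 = 15/4)
u(-6, 11) - 1*155 = 15/4 - 1*155 = 15/4 - 155 = -605/4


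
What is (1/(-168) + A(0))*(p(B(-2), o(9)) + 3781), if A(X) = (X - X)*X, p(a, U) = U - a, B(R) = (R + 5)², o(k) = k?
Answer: -3781/168 ≈ -22.506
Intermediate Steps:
B(R) = (5 + R)²
A(X) = 0 (A(X) = 0*X = 0)
(1/(-168) + A(0))*(p(B(-2), o(9)) + 3781) = (1/(-168) + 0)*((9 - (5 - 2)²) + 3781) = (-1/168 + 0)*((9 - 1*3²) + 3781) = -((9 - 1*9) + 3781)/168 = -((9 - 9) + 3781)/168 = -(0 + 3781)/168 = -1/168*3781 = -3781/168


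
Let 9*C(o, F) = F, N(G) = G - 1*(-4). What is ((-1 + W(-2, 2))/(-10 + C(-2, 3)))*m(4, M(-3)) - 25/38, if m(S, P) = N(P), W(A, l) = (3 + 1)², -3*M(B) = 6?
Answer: -4145/1102 ≈ -3.7613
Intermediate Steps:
M(B) = -2 (M(B) = -⅓*6 = -2)
W(A, l) = 16 (W(A, l) = 4² = 16)
N(G) = 4 + G (N(G) = G + 4 = 4 + G)
C(o, F) = F/9
m(S, P) = 4 + P
((-1 + W(-2, 2))/(-10 + C(-2, 3)))*m(4, M(-3)) - 25/38 = ((-1 + 16)/(-10 + (⅑)*3))*(4 - 2) - 25/38 = (15/(-10 + ⅓))*2 - 25*1/38 = (15/(-29/3))*2 - 25/38 = (15*(-3/29))*2 - 25/38 = -45/29*2 - 25/38 = -90/29 - 25/38 = -4145/1102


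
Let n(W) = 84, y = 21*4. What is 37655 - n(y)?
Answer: 37571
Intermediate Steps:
y = 84
37655 - n(y) = 37655 - 1*84 = 37655 - 84 = 37571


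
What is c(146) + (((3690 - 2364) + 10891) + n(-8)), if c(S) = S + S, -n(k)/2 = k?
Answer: 12525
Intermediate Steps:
n(k) = -2*k
c(S) = 2*S
c(146) + (((3690 - 2364) + 10891) + n(-8)) = 2*146 + (((3690 - 2364) + 10891) - 2*(-8)) = 292 + ((1326 + 10891) + 16) = 292 + (12217 + 16) = 292 + 12233 = 12525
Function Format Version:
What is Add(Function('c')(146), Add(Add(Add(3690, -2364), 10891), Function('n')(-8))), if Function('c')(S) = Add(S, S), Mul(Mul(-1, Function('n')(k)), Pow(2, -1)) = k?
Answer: 12525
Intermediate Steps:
Function('n')(k) = Mul(-2, k)
Function('c')(S) = Mul(2, S)
Add(Function('c')(146), Add(Add(Add(3690, -2364), 10891), Function('n')(-8))) = Add(Mul(2, 146), Add(Add(Add(3690, -2364), 10891), Mul(-2, -8))) = Add(292, Add(Add(1326, 10891), 16)) = Add(292, Add(12217, 16)) = Add(292, 12233) = 12525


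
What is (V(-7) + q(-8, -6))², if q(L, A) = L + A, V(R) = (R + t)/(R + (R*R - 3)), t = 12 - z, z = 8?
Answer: 33489/169 ≈ 198.16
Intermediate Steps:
t = 4 (t = 12 - 1*8 = 12 - 8 = 4)
V(R) = (4 + R)/(-3 + R + R²) (V(R) = (R + 4)/(R + (R*R - 3)) = (4 + R)/(R + (R² - 3)) = (4 + R)/(R + (-3 + R²)) = (4 + R)/(-3 + R + R²))
q(L, A) = A + L
(V(-7) + q(-8, -6))² = ((4 - 7)/(-3 - 7 + (-7)²) + (-6 - 8))² = (-3/(-3 - 7 + 49) - 14)² = (-3/39 - 14)² = ((1/39)*(-3) - 14)² = (-1/13 - 14)² = (-183/13)² = 33489/169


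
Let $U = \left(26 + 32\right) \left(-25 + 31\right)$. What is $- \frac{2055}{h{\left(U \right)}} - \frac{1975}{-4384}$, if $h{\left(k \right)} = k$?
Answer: $- \frac{693485}{127136} \approx -5.4547$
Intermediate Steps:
$U = 348$ ($U = 58 \cdot 6 = 348$)
$- \frac{2055}{h{\left(U \right)}} - \frac{1975}{-4384} = - \frac{2055}{348} - \frac{1975}{-4384} = \left(-2055\right) \frac{1}{348} - - \frac{1975}{4384} = - \frac{685}{116} + \frac{1975}{4384} = - \frac{693485}{127136}$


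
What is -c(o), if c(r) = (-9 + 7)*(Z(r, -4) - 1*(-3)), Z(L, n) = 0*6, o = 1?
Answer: 6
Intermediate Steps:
Z(L, n) = 0
c(r) = -6 (c(r) = (-9 + 7)*(0 - 1*(-3)) = -2*(0 + 3) = -2*3 = -6)
-c(o) = -1*(-6) = 6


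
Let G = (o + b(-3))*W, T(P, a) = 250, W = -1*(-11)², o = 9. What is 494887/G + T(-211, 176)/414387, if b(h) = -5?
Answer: -205074618269/200563308 ≈ -1022.5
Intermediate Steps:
W = -121 (W = -1*121 = -121)
G = -484 (G = (9 - 5)*(-121) = 4*(-121) = -484)
494887/G + T(-211, 176)/414387 = 494887/(-484) + 250/414387 = 494887*(-1/484) + 250*(1/414387) = -494887/484 + 250/414387 = -205074618269/200563308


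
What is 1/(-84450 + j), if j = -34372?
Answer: -1/118822 ≈ -8.4160e-6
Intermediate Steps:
1/(-84450 + j) = 1/(-84450 - 34372) = 1/(-118822) = -1/118822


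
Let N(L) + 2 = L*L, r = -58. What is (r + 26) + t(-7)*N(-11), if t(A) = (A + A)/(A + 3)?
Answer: 769/2 ≈ 384.50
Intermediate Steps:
N(L) = -2 + L² (N(L) = -2 + L*L = -2 + L²)
t(A) = 2*A/(3 + A) (t(A) = (2*A)/(3 + A) = 2*A/(3 + A))
(r + 26) + t(-7)*N(-11) = (-58 + 26) + (2*(-7)/(3 - 7))*(-2 + (-11)²) = -32 + (2*(-7)/(-4))*(-2 + 121) = -32 + (2*(-7)*(-¼))*119 = -32 + (7/2)*119 = -32 + 833/2 = 769/2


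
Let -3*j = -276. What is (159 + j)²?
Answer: 63001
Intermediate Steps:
j = 92 (j = -⅓*(-276) = 92)
(159 + j)² = (159 + 92)² = 251² = 63001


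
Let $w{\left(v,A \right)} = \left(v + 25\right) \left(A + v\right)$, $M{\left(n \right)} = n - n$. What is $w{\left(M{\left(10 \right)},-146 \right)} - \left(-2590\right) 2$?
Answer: $1530$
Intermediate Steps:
$M{\left(n \right)} = 0$
$w{\left(v,A \right)} = \left(25 + v\right) \left(A + v\right)$
$w{\left(M{\left(10 \right)},-146 \right)} - \left(-2590\right) 2 = \left(0^{2} + 25 \left(-146\right) + 25 \cdot 0 - 0\right) - \left(-2590\right) 2 = \left(0 - 3650 + 0 + 0\right) - -5180 = -3650 + 5180 = 1530$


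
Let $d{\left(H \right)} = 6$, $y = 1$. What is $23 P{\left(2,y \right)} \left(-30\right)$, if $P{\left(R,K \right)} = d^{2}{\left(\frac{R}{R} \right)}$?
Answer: $-24840$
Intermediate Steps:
$P{\left(R,K \right)} = 36$ ($P{\left(R,K \right)} = 6^{2} = 36$)
$23 P{\left(2,y \right)} \left(-30\right) = 23 \cdot 36 \left(-30\right) = 828 \left(-30\right) = -24840$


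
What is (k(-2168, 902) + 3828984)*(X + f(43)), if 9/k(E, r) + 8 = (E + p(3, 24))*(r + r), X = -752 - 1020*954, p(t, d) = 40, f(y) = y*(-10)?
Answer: -2386806032225893167/639820 ≈ -3.7304e+12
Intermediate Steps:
f(y) = -10*y
X = -973832 (X = -752 - 973080 = -973832)
k(E, r) = 9/(-8 + 2*r*(40 + E)) (k(E, r) = 9/(-8 + (E + 40)*(r + r)) = 9/(-8 + (40 + E)*(2*r)) = 9/(-8 + 2*r*(40 + E)))
(k(-2168, 902) + 3828984)*(X + f(43)) = (9/(2*(-4 + 40*902 - 2168*902)) + 3828984)*(-973832 - 10*43) = (9/(2*(-4 + 36080 - 1955536)) + 3828984)*(-973832 - 430) = ((9/2)/(-1919460) + 3828984)*(-974262) = ((9/2)*(-1/1919460) + 3828984)*(-974262) = (-3/1279640 + 3828984)*(-974262) = (4899721085757/1279640)*(-974262) = -2386806032225893167/639820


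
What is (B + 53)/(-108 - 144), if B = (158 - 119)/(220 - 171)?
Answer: -659/3087 ≈ -0.21348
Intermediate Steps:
B = 39/49 ≈ 0.79592
(B + 53)/(-108 - 144) = (39/49 + 53)/(-108 - 144) = (2636/49)/(-252) = (2636/49)*(-1/252) = -659/3087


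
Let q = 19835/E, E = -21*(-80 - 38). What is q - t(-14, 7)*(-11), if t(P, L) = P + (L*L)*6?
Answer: 7652075/2478 ≈ 3088.0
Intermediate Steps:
t(P, L) = P + 6*L**2 (t(P, L) = P + L**2*6 = P + 6*L**2)
E = 2478 (E = -21*(-118) = 2478)
q = 19835/2478 ≈ 8.0044
q - t(-14, 7)*(-11) = 19835/2478 - (-14 + 6*7**2)*(-11) = 19835/2478 - (-14 + 6*49)*(-11) = 19835/2478 - (-14 + 294)*(-11) = 19835/2478 - 280*(-11) = 19835/2478 - 1*(-3080) = 19835/2478 + 3080 = 7652075/2478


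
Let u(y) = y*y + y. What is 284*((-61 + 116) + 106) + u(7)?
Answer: 45780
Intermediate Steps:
u(y) = y + y² (u(y) = y² + y = y + y²)
284*((-61 + 116) + 106) + u(7) = 284*((-61 + 116) + 106) + 7*(1 + 7) = 284*(55 + 106) + 7*8 = 284*161 + 56 = 45724 + 56 = 45780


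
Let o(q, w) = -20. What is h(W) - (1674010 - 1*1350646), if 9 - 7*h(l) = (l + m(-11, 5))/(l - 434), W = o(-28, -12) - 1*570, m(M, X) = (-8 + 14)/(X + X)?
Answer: -11589322627/35840 ≈ -3.2336e+5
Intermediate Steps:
m(M, X) = 3/X (m(M, X) = 6/((2*X)) = 6*(1/(2*X)) = 3/X)
W = -590 (W = -20 - 1*570 = -20 - 570 = -590)
h(l) = 9/7 - (⅗ + l)/(7*(-434 + l)) (h(l) = 9/7 - (l + 3/5)/(7*(l - 434)) = 9/7 - (l + 3*(⅕))/(7*(-434 + l)) = 9/7 - (l + ⅗)/(7*(-434 + l)) = 9/7 - (⅗ + l)/(7*(-434 + l)))
h(W) - (1674010 - 1*1350646) = (-19533 + 40*(-590))/(35*(-434 - 590)) - (1674010 - 1*1350646) = (1/35)*(-19533 - 23600)/(-1024) - (1674010 - 1350646) = (1/35)*(-1/1024)*(-43133) - 1*323364 = 43133/35840 - 323364 = -11589322627/35840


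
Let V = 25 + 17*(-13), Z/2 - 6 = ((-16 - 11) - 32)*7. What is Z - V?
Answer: -618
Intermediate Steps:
Z = -814 (Z = 12 + 2*(((-16 - 11) - 32)*7) = 12 + 2*((-27 - 32)*7) = 12 + 2*(-59*7) = 12 + 2*(-413) = 12 - 826 = -814)
V = -196 (V = 25 - 221 = -196)
Z - V = -814 - 1*(-196) = -814 + 196 = -618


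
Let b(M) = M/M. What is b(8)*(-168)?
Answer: -168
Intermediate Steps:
b(M) = 1
b(8)*(-168) = 1*(-168) = -168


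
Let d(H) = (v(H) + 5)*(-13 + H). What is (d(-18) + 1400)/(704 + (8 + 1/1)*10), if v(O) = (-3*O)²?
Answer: -89151/794 ≈ -112.28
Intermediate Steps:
v(O) = 9*O²
d(H) = (-13 + H)*(5 + 9*H²) (d(H) = (9*H² + 5)*(-13 + H) = (5 + 9*H²)*(-13 + H) = (-13 + H)*(5 + 9*H²))
(d(-18) + 1400)/(704 + (8 + 1/1)*10) = ((-65 - 117*(-18)² + 5*(-18) + 9*(-18)³) + 1400)/(704 + (8 + 1/1)*10) = ((-65 - 117*324 - 90 + 9*(-5832)) + 1400)/(704 + (8 + 1)*10) = ((-65 - 37908 - 90 - 52488) + 1400)/(704 + 9*10) = (-90551 + 1400)/(704 + 90) = -89151/794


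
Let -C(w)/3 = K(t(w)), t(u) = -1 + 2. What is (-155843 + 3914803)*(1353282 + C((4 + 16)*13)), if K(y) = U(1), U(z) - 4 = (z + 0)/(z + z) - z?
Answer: 5086893437640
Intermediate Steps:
t(u) = 1
U(z) = 9/2 - z (U(z) = 4 + ((z + 0)/(z + z) - z) = 4 + (z/((2*z)) - z) = 4 + (z*(1/(2*z)) - z) = 4 + (1/2 - z) = 9/2 - z)
K(y) = 7/2 (K(y) = 9/2 - 1*1 = 9/2 - 1 = 7/2)
C(w) = -21/2 (C(w) = -3*7/2 = -21/2)
(-155843 + 3914803)*(1353282 + C((4 + 16)*13)) = (-155843 + 3914803)*(1353282 - 21/2) = 3758960*(2706543/2) = 5086893437640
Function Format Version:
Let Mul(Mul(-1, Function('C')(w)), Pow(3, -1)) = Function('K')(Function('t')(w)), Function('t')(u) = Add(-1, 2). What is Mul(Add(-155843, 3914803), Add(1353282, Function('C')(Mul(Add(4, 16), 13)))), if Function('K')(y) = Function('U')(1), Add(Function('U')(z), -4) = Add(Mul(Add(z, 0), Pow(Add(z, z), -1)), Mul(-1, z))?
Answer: 5086893437640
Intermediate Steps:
Function('t')(u) = 1
Function('U')(z) = Add(Rational(9, 2), Mul(-1, z)) (Function('U')(z) = Add(4, Add(Mul(Add(z, 0), Pow(Add(z, z), -1)), Mul(-1, z))) = Add(4, Add(Mul(z, Pow(Mul(2, z), -1)), Mul(-1, z))) = Add(4, Add(Mul(z, Mul(Rational(1, 2), Pow(z, -1))), Mul(-1, z))) = Add(4, Add(Rational(1, 2), Mul(-1, z))) = Add(Rational(9, 2), Mul(-1, z)))
Function('K')(y) = Rational(7, 2) (Function('K')(y) = Add(Rational(9, 2), Mul(-1, 1)) = Add(Rational(9, 2), -1) = Rational(7, 2))
Function('C')(w) = Rational(-21, 2) (Function('C')(w) = Mul(-3, Rational(7, 2)) = Rational(-21, 2))
Mul(Add(-155843, 3914803), Add(1353282, Function('C')(Mul(Add(4, 16), 13)))) = Mul(Add(-155843, 3914803), Add(1353282, Rational(-21, 2))) = Mul(3758960, Rational(2706543, 2)) = 5086893437640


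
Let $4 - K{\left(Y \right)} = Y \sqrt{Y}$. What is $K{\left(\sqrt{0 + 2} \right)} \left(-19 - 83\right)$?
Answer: $-408 + 102 \cdot 2^{\frac{3}{4}} \approx -236.46$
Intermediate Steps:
$K{\left(Y \right)} = 4 - Y^{\frac{3}{2}}$ ($K{\left(Y \right)} = 4 - Y \sqrt{Y} = 4 - Y^{\frac{3}{2}}$)
$K{\left(\sqrt{0 + 2} \right)} \left(-19 - 83\right) = \left(4 - \left(\sqrt{0 + 2}\right)^{\frac{3}{2}}\right) \left(-19 - 83\right) = \left(4 - \left(\sqrt{2}\right)^{\frac{3}{2}}\right) \left(-102\right) = \left(4 - 2^{\frac{3}{4}}\right) \left(-102\right) = -408 + 102 \cdot 2^{\frac{3}{4}}$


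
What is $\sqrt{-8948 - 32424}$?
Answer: $2 i \sqrt{10343} \approx 203.4 i$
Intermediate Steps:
$\sqrt{-8948 - 32424} = \sqrt{-41372} = 2 i \sqrt{10343}$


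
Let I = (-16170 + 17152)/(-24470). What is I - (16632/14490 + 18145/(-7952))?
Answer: 2447763981/2237732560 ≈ 1.0939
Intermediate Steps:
I = -491/12235 (I = 982*(-1/24470) = -491/12235 ≈ -0.040131)
I - (16632/14490 + 18145/(-7952)) = -491/12235 - (16632/14490 + 18145/(-7952)) = -491/12235 - (16632*(1/14490) + 18145*(-1/7952)) = -491/12235 - (132/115 - 18145/7952) = -491/12235 - 1*(-1037011/914480) = -491/12235 + 1037011/914480 = 2447763981/2237732560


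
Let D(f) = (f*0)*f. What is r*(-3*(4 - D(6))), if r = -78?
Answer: 936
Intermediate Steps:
D(f) = 0 (D(f) = 0*f = 0)
r*(-3*(4 - D(6))) = -(-234)*(4 - 1*0)*1 = -(-234)*(4 + 0)*1 = -(-234)*4*1 = -(-234)*4 = -78*(-12) = 936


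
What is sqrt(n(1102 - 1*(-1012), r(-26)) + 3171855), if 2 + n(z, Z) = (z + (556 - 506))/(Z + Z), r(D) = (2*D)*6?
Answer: sqrt(19297532553)/78 ≈ 1781.0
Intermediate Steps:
r(D) = 12*D
n(z, Z) = -2 + (50 + z)/(2*Z) (n(z, Z) = -2 + (z + (556 - 506))/(Z + Z) = -2 + (z + 50)/((2*Z)) = -2 + (50 + z)*(1/(2*Z)) = -2 + (50 + z)/(2*Z))
sqrt(n(1102 - 1*(-1012), r(-26)) + 3171855) = sqrt((50 + (1102 - 1*(-1012)) - 48*(-26))/(2*((12*(-26)))) + 3171855) = sqrt((1/2)*(50 + (1102 + 1012) - 4*(-312))/(-312) + 3171855) = sqrt((1/2)*(-1/312)*(50 + 2114 + 1248) + 3171855) = sqrt((1/2)*(-1/312)*3412 + 3171855) = sqrt(-853/156 + 3171855) = sqrt(494808527/156) = sqrt(19297532553)/78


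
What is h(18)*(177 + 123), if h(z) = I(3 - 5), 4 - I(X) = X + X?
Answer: 2400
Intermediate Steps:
I(X) = 4 - 2*X (I(X) = 4 - (X + X) = 4 - 2*X)
h(z) = 8 (h(z) = 4 - 2*(3 - 5) = 4 - 2*(-2) = 4 + 4 = 8)
h(18)*(177 + 123) = 8*(177 + 123) = 8*300 = 2400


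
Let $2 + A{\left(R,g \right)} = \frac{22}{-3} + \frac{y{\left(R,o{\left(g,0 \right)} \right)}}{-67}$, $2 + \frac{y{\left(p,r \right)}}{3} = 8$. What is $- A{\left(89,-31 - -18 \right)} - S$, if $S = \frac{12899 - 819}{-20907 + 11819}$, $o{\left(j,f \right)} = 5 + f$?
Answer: $\frac{1247995}{114168} \approx 10.931$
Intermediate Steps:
$y{\left(p,r \right)} = 18$ ($y{\left(p,r \right)} = -6 + 3 \cdot 8 = -6 + 24 = 18$)
$A{\left(R,g \right)} = - \frac{1930}{201}$ ($A{\left(R,g \right)} = -2 + \left(\frac{22}{-3} + \frac{18}{-67}\right) = -2 + \left(22 \left(- \frac{1}{3}\right) + 18 \left(- \frac{1}{67}\right)\right) = -2 - \frac{1528}{201} = - \frac{1930}{201}$)
$S = - \frac{755}{568}$ ($S = \frac{12080}{-9088} = 12080 \left(- \frac{1}{9088}\right) = - \frac{755}{568} \approx -1.3292$)
$- A{\left(89,-31 - -18 \right)} - S = \left(-1\right) \left(- \frac{1930}{201}\right) - - \frac{755}{568} = \frac{1930}{201} + \frac{755}{568} = \frac{1247995}{114168}$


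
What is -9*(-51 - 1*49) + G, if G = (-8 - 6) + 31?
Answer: 917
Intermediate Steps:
G = 17 (G = -14 + 31 = 17)
-9*(-51 - 1*49) + G = -9*(-51 - 1*49) + 17 = -9*(-51 - 49) + 17 = -9*(-100) + 17 = 900 + 17 = 917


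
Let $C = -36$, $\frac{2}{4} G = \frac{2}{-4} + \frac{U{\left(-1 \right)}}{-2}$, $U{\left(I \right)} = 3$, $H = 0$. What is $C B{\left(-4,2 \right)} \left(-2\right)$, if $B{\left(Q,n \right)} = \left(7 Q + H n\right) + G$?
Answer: $-2304$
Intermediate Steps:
$G = -4$ ($G = 2 \left(\frac{2}{-4} + \frac{3}{-2}\right) = 2 \left(2 \left(- \frac{1}{4}\right) + 3 \left(- \frac{1}{2}\right)\right) = 2 \left(- \frac{1}{2} - \frac{3}{2}\right) = 2 \left(-2\right) = -4$)
$B{\left(Q,n \right)} = -4 + 7 Q$ ($B{\left(Q,n \right)} = \left(7 Q + 0 n\right) - 4 = \left(7 Q + 0\right) - 4 = 7 Q - 4 = -4 + 7 Q$)
$C B{\left(-4,2 \right)} \left(-2\right) = - 36 \left(-4 + 7 \left(-4\right)\right) \left(-2\right) = - 36 \left(-4 - 28\right) \left(-2\right) = - 36 \left(\left(-32\right) \left(-2\right)\right) = \left(-36\right) 64 = -2304$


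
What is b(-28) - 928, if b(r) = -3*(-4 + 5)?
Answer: -931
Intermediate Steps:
b(r) = -3 (b(r) = -3*1 = -3)
b(-28) - 928 = -3 - 928 = -931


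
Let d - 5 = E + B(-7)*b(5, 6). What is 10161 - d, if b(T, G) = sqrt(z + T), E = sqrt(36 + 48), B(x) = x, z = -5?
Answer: 10156 - 2*sqrt(21) ≈ 10147.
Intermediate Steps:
E = 2*sqrt(21) (E = sqrt(84) = 2*sqrt(21) ≈ 9.1651)
b(T, G) = sqrt(-5 + T)
d = 5 + 2*sqrt(21) (d = 5 + (2*sqrt(21) - 7*sqrt(-5 + 5)) = 5 + (2*sqrt(21) - 7*sqrt(0)) = 5 + (2*sqrt(21) - 7*0) = 5 + (2*sqrt(21) + 0) = 5 + 2*sqrt(21) ≈ 14.165)
10161 - d = 10161 - (5 + 2*sqrt(21)) = 10161 + (-5 - 2*sqrt(21)) = 10156 - 2*sqrt(21)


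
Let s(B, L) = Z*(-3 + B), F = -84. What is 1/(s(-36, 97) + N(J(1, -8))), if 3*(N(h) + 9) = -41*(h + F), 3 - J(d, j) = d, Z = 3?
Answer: 3/2984 ≈ 0.0010054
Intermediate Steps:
J(d, j) = 3 - d
N(h) = 1139 - 41*h/3 (N(h) = -9 + (-41*(h - 84))/3 = -9 + (-41*(-84 + h))/3 = -9 + (3444 - 41*h)/3 = -9 + (1148 - 41*h/3) = 1139 - 41*h/3)
s(B, L) = -9 + 3*B (s(B, L) = 3*(-3 + B) = -9 + 3*B)
1/(s(-36, 97) + N(J(1, -8))) = 1/((-9 + 3*(-36)) + (1139 - 41*(3 - 1*1)/3)) = 1/((-9 - 108) + (1139 - 41*(3 - 1)/3)) = 1/(-117 + (1139 - 41/3*2)) = 1/(-117 + (1139 - 82/3)) = 1/(-117 + 3335/3) = 1/(2984/3) = 3/2984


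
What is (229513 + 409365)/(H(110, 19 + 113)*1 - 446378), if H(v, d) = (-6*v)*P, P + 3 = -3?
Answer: -319439/221209 ≈ -1.4441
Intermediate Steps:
P = -6 (P = -3 - 3 = -6)
H(v, d) = 36*v (H(v, d) = -6*v*(-6) = 36*v)
(229513 + 409365)/(H(110, 19 + 113)*1 - 446378) = (229513 + 409365)/((36*110)*1 - 446378) = 638878/(3960*1 - 446378) = 638878/(3960 - 446378) = 638878/(-442418) = 638878*(-1/442418) = -319439/221209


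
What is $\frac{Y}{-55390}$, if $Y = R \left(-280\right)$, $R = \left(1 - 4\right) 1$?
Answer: $- \frac{84}{5539} \approx -0.015165$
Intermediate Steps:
$R = -3$ ($R = \left(-3\right) 1 = -3$)
$Y = 840$ ($Y = \left(-3\right) \left(-280\right) = 840$)
$\frac{Y}{-55390} = \frac{840}{-55390} = 840 \left(- \frac{1}{55390}\right) = - \frac{84}{5539}$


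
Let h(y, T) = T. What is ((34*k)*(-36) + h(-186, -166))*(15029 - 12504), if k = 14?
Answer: -43687550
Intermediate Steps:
((34*k)*(-36) + h(-186, -166))*(15029 - 12504) = ((34*14)*(-36) - 166)*(15029 - 12504) = (476*(-36) - 166)*2525 = (-17136 - 166)*2525 = -17302*2525 = -43687550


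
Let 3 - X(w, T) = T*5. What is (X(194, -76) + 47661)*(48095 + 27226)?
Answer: 3618722124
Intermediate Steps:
X(w, T) = 3 - 5*T (X(w, T) = 3 - T*5 = 3 - 5*T)
(X(194, -76) + 47661)*(48095 + 27226) = ((3 - 5*(-76)) + 47661)*(48095 + 27226) = ((3 + 380) + 47661)*75321 = (383 + 47661)*75321 = 48044*75321 = 3618722124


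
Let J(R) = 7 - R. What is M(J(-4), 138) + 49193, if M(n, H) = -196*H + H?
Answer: 22283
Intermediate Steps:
M(n, H) = -195*H
M(J(-4), 138) + 49193 = -195*138 + 49193 = -26910 + 49193 = 22283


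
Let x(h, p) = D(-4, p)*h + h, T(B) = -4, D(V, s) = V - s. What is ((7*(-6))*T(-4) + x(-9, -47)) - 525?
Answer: -753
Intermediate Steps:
x(h, p) = h + h*(-4 - p) (x(h, p) = (-4 - p)*h + h = h*(-4 - p) + h = h + h*(-4 - p))
((7*(-6))*T(-4) + x(-9, -47)) - 525 = ((7*(-6))*(-4) - 1*(-9)*(3 - 47)) - 525 = (-42*(-4) - 1*(-9)*(-44)) - 525 = (168 - 396) - 525 = -228 - 525 = -753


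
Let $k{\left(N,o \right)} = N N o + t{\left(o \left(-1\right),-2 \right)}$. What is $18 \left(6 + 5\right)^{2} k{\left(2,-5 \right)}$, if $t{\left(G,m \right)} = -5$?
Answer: $-54450$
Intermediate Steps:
$k{\left(N,o \right)} = -5 + o N^{2}$ ($k{\left(N,o \right)} = N N o - 5 = N^{2} o - 5 = o N^{2} - 5 = -5 + o N^{2}$)
$18 \left(6 + 5\right)^{2} k{\left(2,-5 \right)} = 18 \left(6 + 5\right)^{2} \left(-5 - 5 \cdot 2^{2}\right) = 18 \cdot 11^{2} \left(-5 - 20\right) = 18 \cdot 121 \left(-5 - 20\right) = 2178 \left(-25\right) = -54450$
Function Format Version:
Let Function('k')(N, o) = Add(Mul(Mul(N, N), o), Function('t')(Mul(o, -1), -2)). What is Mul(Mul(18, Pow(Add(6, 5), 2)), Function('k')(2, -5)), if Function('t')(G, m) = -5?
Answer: -54450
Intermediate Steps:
Function('k')(N, o) = Add(-5, Mul(o, Pow(N, 2))) (Function('k')(N, o) = Add(Mul(Mul(N, N), o), -5) = Add(Mul(Pow(N, 2), o), -5) = Add(Mul(o, Pow(N, 2)), -5) = Add(-5, Mul(o, Pow(N, 2))))
Mul(Mul(18, Pow(Add(6, 5), 2)), Function('k')(2, -5)) = Mul(Mul(18, Pow(Add(6, 5), 2)), Add(-5, Mul(-5, Pow(2, 2)))) = Mul(Mul(18, Pow(11, 2)), Add(-5, Mul(-5, 4))) = Mul(Mul(18, 121), Add(-5, -20)) = Mul(2178, -25) = -54450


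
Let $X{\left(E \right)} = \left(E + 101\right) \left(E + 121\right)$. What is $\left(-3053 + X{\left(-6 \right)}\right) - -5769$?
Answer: $13641$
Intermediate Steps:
$X{\left(E \right)} = \left(101 + E\right) \left(121 + E\right)$
$\left(-3053 + X{\left(-6 \right)}\right) - -5769 = \left(-3053 + \left(12221 + \left(-6\right)^{2} + 222 \left(-6\right)\right)\right) - -5769 = \left(-3053 + \left(12221 + 36 - 1332\right)\right) + 5769 = \left(-3053 + 10925\right) + 5769 = 7872 + 5769 = 13641$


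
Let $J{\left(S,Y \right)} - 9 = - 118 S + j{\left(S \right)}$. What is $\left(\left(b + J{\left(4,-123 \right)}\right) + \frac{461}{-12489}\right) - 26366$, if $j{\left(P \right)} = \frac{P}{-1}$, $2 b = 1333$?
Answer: $- \frac{653587759}{24978} \approx -26167.0$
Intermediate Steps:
$b = \frac{1333}{2}$ ($b = \frac{1}{2} \cdot 1333 = \frac{1333}{2} \approx 666.5$)
$j{\left(P \right)} = - P$ ($j{\left(P \right)} = P \left(-1\right) = - P$)
$J{\left(S,Y \right)} = 9 - 119 S$
$\left(\left(b + J{\left(4,-123 \right)}\right) + \frac{461}{-12489}\right) - 26366 = \left(\left(\frac{1333}{2} + \left(9 - 476\right)\right) + \frac{461}{-12489}\right) - 26366 = \left(\left(\frac{1333}{2} + \left(9 - 476\right)\right) + 461 \left(- \frac{1}{12489}\right)\right) - 26366 = \left(\left(\frac{1333}{2} - 467\right) - \frac{461}{12489}\right) - 26366 = \left(\frac{399}{2} - \frac{461}{12489}\right) - 26366 = \frac{4982189}{24978} - 26366 = - \frac{653587759}{24978}$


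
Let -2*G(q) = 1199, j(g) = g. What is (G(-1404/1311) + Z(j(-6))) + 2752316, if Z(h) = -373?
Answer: 5502687/2 ≈ 2.7513e+6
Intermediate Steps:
G(q) = -1199/2 (G(q) = -½*1199 = -1199/2)
(G(-1404/1311) + Z(j(-6))) + 2752316 = (-1199/2 - 373) + 2752316 = -1945/2 + 2752316 = 5502687/2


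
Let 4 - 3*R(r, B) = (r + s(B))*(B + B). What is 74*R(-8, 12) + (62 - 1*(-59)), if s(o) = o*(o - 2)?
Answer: -198253/3 ≈ -66084.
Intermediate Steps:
s(o) = o*(-2 + o)
R(r, B) = 4/3 - 2*B*(r + B*(-2 + B))/3 (R(r, B) = 4/3 - (r + B*(-2 + B))*(B + B)/3 = 4/3 - (r + B*(-2 + B))*2*B/3 = 4/3 - 2*B*(r + B*(-2 + B))/3)
74*R(-8, 12) + (62 - 1*(-59)) = 74*(4/3 - ⅔*12*(-8) + (⅔)*12²*(2 - 1*12)) + (62 - 1*(-59)) = 74*(4/3 + 64 + (⅔)*144*(2 - 12)) + (62 + 59) = 74*(4/3 + 64 + (⅔)*144*(-10)) + 121 = 74*(4/3 + 64 - 960) + 121 = 74*(-2684/3) + 121 = -198616/3 + 121 = -198253/3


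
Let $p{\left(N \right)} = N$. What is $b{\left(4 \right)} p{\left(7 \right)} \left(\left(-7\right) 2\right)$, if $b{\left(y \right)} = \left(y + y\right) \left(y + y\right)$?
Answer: $-6272$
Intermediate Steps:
$b{\left(y \right)} = 4 y^{2}$ ($b{\left(y \right)} = 2 y 2 y = 4 y^{2}$)
$b{\left(4 \right)} p{\left(7 \right)} \left(\left(-7\right) 2\right) = 4 \cdot 4^{2} \cdot 7 \left(\left(-7\right) 2\right) = 4 \cdot 16 \cdot 7 \left(-14\right) = 64 \cdot 7 \left(-14\right) = 448 \left(-14\right) = -6272$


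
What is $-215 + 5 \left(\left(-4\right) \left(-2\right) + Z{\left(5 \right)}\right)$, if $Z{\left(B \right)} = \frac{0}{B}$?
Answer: $-175$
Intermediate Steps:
$Z{\left(B \right)} = 0$
$-215 + 5 \left(\left(-4\right) \left(-2\right) + Z{\left(5 \right)}\right) = -215 + 5 \left(\left(-4\right) \left(-2\right) + 0\right) = -215 + 5 \left(8 + 0\right) = -215 + 5 \cdot 8 = -215 + 40 = -175$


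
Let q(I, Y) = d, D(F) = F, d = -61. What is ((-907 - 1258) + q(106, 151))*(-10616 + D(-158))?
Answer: 23982924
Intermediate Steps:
q(I, Y) = -61
((-907 - 1258) + q(106, 151))*(-10616 + D(-158)) = ((-907 - 1258) - 61)*(-10616 - 158) = (-2165 - 61)*(-10774) = -2226*(-10774) = 23982924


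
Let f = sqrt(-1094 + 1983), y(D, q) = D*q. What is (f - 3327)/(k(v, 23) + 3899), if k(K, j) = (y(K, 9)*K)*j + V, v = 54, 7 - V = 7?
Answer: -3327/607511 + sqrt(889)/607511 ≈ -0.0054274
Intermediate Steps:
V = 0 (V = 7 - 1*7 = 7 - 7 = 0)
k(K, j) = 9*j*K**2 (k(K, j) = ((K*9)*K)*j + 0 = ((9*K)*K)*j + 0 = (9*K**2)*j + 0 = 9*j*K**2 + 0 = 9*j*K**2)
f = sqrt(889) ≈ 29.816
(f - 3327)/(k(v, 23) + 3899) = (sqrt(889) - 3327)/(9*23*54**2 + 3899) = (-3327 + sqrt(889))/(9*23*2916 + 3899) = (-3327 + sqrt(889))/(603612 + 3899) = (-3327 + sqrt(889))/607511 = (-3327 + sqrt(889))*(1/607511) = -3327/607511 + sqrt(889)/607511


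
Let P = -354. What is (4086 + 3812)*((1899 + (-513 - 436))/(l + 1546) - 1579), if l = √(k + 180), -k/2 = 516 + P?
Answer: -1489859701616/119513 - 4501860*I/119513 ≈ -1.2466e+7 - 37.668*I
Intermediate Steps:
k = -324 (k = -2*(516 - 354) = -2*162 = -324)
l = 12*I (l = √(-324 + 180) = √(-144) = 12*I ≈ 12.0*I)
(4086 + 3812)*((1899 + (-513 - 436))/(l + 1546) - 1579) = (4086 + 3812)*((1899 + (-513 - 436))/(12*I + 1546) - 1579) = 7898*((1899 - 949)/(1546 + 12*I) - 1579) = 7898*(950*((1546 - 12*I)/2390260) - 1579) = 7898*(95*(1546 - 12*I)/239026 - 1579) = 7898*(-1579 + 95*(1546 - 12*I)/239026) = -12470942 + 375155*(1546 - 12*I)/119513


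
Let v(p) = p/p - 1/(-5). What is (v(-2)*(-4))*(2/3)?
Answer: -16/5 ≈ -3.2000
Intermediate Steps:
v(p) = 6/5 (v(p) = 1 - 1*(-⅕) = 1 + ⅕ = 6/5)
(v(-2)*(-4))*(2/3) = ((6/5)*(-4))*(2/3) = -48/(5*3) = -24/5*⅔ = -16/5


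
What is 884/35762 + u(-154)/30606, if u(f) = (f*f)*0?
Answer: 442/17881 ≈ 0.024719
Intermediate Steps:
u(f) = 0 (u(f) = f²*0 = 0)
884/35762 + u(-154)/30606 = 884/35762 + 0/30606 = 884*(1/35762) + 0*(1/30606) = 442/17881 + 0 = 442/17881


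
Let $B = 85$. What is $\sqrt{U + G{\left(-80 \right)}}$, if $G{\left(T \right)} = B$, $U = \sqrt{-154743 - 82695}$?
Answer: $\sqrt{85 + 3 i \sqrt{26382}} \approx 17.024 + 14.311 i$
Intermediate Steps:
$U = 3 i \sqrt{26382}$ ($U = \sqrt{-237438} = 3 i \sqrt{26382} \approx 487.28 i$)
$G{\left(T \right)} = 85$
$\sqrt{U + G{\left(-80 \right)}} = \sqrt{3 i \sqrt{26382} + 85} = \sqrt{85 + 3 i \sqrt{26382}}$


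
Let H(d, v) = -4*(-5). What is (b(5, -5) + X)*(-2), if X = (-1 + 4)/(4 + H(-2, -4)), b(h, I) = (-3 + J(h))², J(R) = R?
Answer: -33/4 ≈ -8.2500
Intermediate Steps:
H(d, v) = 20
b(h, I) = (-3 + h)²
X = ⅛ (X = (-1 + 4)/(4 + 20) = 3/24 = 3*(1/24) = ⅛ ≈ 0.12500)
(b(5, -5) + X)*(-2) = ((-3 + 5)² + ⅛)*(-2) = (2² + ⅛)*(-2) = (4 + ⅛)*(-2) = (33/8)*(-2) = -33/4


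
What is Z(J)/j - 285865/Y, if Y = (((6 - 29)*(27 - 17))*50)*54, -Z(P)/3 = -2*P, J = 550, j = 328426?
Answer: 9593479849/20395254600 ≈ 0.47038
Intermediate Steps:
Z(P) = 6*P (Z(P) = -(-6)*P = 6*P)
Y = -621000 (Y = (-23*10*50)*54 = -230*50*54 = -11500*54 = -621000)
Z(J)/j - 285865/Y = (6*550)/328426 - 285865/(-621000) = 3300*(1/328426) - 285865*(-1/621000) = 1650/164213 + 57173/124200 = 9593479849/20395254600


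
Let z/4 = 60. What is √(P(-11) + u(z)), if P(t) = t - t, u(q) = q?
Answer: 4*√15 ≈ 15.492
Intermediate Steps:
z = 240 (z = 4*60 = 240)
P(t) = 0
√(P(-11) + u(z)) = √(0 + 240) = √240 = 4*√15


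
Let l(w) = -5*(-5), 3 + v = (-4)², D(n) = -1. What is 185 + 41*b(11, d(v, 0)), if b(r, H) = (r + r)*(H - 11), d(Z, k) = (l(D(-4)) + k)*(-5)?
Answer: -122487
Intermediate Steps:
v = 13 (v = -3 + (-4)² = -3 + 16 = 13)
l(w) = 25
d(Z, k) = -125 - 5*k (d(Z, k) = (25 + k)*(-5) = -125 - 5*k)
b(r, H) = 2*r*(-11 + H) (b(r, H) = (2*r)*(-11 + H) = 2*r*(-11 + H))
185 + 41*b(11, d(v, 0)) = 185 + 41*(2*11*(-11 + (-125 - 5*0))) = 185 + 41*(2*11*(-11 + (-125 + 0))) = 185 + 41*(2*11*(-11 - 125)) = 185 + 41*(2*11*(-136)) = 185 + 41*(-2992) = 185 - 122672 = -122487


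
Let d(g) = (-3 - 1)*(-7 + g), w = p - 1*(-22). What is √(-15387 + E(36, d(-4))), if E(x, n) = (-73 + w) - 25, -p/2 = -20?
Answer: I*√15423 ≈ 124.19*I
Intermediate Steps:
p = 40 (p = -2*(-20) = 40)
w = 62 (w = 40 - 1*(-22) = 40 + 22 = 62)
d(g) = 28 - 4*g (d(g) = -4*(-7 + g) = 28 - 4*g)
E(x, n) = -36 (E(x, n) = (-73 + 62) - 25 = -11 - 25 = -36)
√(-15387 + E(36, d(-4))) = √(-15387 - 36) = √(-15423) = I*√15423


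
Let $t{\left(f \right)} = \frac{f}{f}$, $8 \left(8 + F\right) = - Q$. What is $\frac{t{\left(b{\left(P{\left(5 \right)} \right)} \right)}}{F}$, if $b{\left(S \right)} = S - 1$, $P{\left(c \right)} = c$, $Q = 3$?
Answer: $- \frac{8}{67} \approx -0.1194$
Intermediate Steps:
$b{\left(S \right)} = -1 + S$ ($b{\left(S \right)} = S - 1 = -1 + S$)
$F = - \frac{67}{8}$ ($F = -8 + \frac{\left(-1\right) 3}{8} = -8 + \frac{1}{8} \left(-3\right) = -8 - \frac{3}{8} = - \frac{67}{8} \approx -8.375$)
$t{\left(f \right)} = 1$
$\frac{t{\left(b{\left(P{\left(5 \right)} \right)} \right)}}{F} = 1 \frac{1}{- \frac{67}{8}} = 1 \left(- \frac{8}{67}\right) = - \frac{8}{67}$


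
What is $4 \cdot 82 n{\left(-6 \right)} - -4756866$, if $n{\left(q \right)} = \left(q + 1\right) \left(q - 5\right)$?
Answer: $4774906$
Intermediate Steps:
$n{\left(q \right)} = \left(1 + q\right) \left(-5 + q\right)$
$4 \cdot 82 n{\left(-6 \right)} - -4756866 = 4 \cdot 82 \left(-5 + \left(-6\right)^{2} - -24\right) - -4756866 = 328 \left(-5 + 36 + 24\right) + 4756866 = 328 \cdot 55 + 4756866 = 18040 + 4756866 = 4774906$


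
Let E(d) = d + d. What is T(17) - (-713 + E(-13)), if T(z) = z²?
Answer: 1028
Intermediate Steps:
E(d) = 2*d
T(17) - (-713 + E(-13)) = 17² - (-713 + 2*(-13)) = 289 - (-713 - 26) = 289 - 1*(-739) = 289 + 739 = 1028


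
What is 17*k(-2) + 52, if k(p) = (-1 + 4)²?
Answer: 205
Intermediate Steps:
k(p) = 9 (k(p) = 3² = 9)
17*k(-2) + 52 = 17*9 + 52 = 153 + 52 = 205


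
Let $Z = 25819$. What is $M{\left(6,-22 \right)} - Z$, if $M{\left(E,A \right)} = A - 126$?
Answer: $-25967$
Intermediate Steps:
$M{\left(E,A \right)} = -126 + A$
$M{\left(6,-22 \right)} - Z = \left(-126 - 22\right) - 25819 = -148 - 25819 = -25967$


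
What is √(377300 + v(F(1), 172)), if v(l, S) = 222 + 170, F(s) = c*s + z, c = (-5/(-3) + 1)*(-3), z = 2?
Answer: 14*√1927 ≈ 614.57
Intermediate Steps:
c = -8 (c = (-5*(-⅓) + 1)*(-3) = (5/3 + 1)*(-3) = (8/3)*(-3) = -8)
F(s) = 2 - 8*s (F(s) = -8*s + 2 = 2 - 8*s)
v(l, S) = 392
√(377300 + v(F(1), 172)) = √(377300 + 392) = √377692 = 14*√1927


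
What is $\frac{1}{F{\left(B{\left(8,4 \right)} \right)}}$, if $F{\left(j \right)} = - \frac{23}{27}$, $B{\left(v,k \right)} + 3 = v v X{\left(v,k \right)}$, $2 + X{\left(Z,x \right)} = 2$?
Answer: $- \frac{27}{23} \approx -1.1739$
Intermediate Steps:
$X{\left(Z,x \right)} = 0$ ($X{\left(Z,x \right)} = -2 + 2 = 0$)
$B{\left(v,k \right)} = -3$ ($B{\left(v,k \right)} = -3 + v v 0 = -3 + v^{2} \cdot 0 = -3 + 0 = -3$)
$F{\left(j \right)} = - \frac{23}{27}$ ($F{\left(j \right)} = \left(-23\right) \frac{1}{27} = - \frac{23}{27}$)
$\frac{1}{F{\left(B{\left(8,4 \right)} \right)}} = \frac{1}{- \frac{23}{27}} = - \frac{27}{23}$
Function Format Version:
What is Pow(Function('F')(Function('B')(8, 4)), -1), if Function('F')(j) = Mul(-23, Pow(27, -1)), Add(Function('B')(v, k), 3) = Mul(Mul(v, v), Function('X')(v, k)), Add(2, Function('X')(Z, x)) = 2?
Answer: Rational(-27, 23) ≈ -1.1739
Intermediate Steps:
Function('X')(Z, x) = 0 (Function('X')(Z, x) = Add(-2, 2) = 0)
Function('B')(v, k) = -3 (Function('B')(v, k) = Add(-3, Mul(Mul(v, v), 0)) = Add(-3, Mul(Pow(v, 2), 0)) = Add(-3, 0) = -3)
Function('F')(j) = Rational(-23, 27) (Function('F')(j) = Mul(-23, Rational(1, 27)) = Rational(-23, 27))
Pow(Function('F')(Function('B')(8, 4)), -1) = Pow(Rational(-23, 27), -1) = Rational(-27, 23)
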